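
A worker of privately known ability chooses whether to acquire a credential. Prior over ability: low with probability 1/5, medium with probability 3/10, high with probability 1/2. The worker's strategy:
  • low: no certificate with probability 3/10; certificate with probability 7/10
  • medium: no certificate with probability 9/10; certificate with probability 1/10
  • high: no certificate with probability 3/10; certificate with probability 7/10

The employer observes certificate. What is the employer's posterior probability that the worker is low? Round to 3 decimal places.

0.269

P(certificate) = (1/5)·(7/10) + (3/10)·(1/10) + (1/2)·(7/10) = 13/25
P(low | certificate) = ((1/5)·(7/10)) / (13/25) = (7/50) / (13/25) = 7/26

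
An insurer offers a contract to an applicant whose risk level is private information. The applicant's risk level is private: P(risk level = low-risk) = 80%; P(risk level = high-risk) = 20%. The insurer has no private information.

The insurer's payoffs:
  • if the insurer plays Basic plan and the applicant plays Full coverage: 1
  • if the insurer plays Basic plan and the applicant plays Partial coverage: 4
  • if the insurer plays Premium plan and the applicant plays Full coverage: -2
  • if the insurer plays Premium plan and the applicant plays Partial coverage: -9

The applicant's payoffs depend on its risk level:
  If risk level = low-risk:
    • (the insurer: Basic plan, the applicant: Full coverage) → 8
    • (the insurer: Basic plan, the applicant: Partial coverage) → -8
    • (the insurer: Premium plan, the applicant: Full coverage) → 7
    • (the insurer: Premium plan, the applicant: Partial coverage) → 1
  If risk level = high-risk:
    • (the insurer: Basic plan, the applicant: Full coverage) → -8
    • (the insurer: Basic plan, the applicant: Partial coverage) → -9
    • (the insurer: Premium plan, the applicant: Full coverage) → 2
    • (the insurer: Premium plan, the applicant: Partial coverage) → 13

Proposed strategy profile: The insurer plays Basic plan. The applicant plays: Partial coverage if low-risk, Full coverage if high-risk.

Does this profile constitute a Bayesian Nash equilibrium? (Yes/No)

No

The insurer plays Basic plan: E[Basic plan] = 0.8·(4) + 0.2·(1) = 3.4; E[Premium plan] = -7.6. Best-responding. ✓
The applicant (risk level low-risk), facing Basic plan: Full coverage gives 8, Partial coverage gives -8. Proposed Partial coverage is not best — profitable deviation exists. ✗
The applicant (risk level high-risk), facing Basic plan: Full coverage gives -8, Partial coverage gives -9. Proposed Full coverage is best. ✓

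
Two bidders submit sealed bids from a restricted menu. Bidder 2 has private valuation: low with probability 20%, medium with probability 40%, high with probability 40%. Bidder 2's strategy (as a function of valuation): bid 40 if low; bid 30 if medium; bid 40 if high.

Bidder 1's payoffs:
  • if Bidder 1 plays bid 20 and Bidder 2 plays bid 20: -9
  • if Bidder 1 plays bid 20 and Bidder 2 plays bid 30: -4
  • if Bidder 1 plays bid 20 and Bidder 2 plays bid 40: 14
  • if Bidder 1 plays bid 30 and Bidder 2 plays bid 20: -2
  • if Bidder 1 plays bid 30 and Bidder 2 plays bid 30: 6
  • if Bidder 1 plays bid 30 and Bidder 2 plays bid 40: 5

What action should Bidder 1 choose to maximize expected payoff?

E[bid 20] = 0.2·(14) + 0.4·(-4) + 0.4·(14) = 6.8
E[bid 30] = 0.2·(5) + 0.4·(6) + 0.4·(5) = 5.4
Best response: bid 20 (6.8 is the largest).

bid 20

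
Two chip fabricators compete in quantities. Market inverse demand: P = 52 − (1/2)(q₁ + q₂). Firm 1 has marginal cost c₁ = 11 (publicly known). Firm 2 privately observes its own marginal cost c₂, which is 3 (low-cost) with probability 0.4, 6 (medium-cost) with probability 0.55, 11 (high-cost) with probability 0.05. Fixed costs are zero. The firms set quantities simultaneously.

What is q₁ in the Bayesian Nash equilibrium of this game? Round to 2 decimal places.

23.37

Type-c best response for Firm 2: q₂(c) = (52 − c) − q₁/2.
Firm 1 maximizes expected profit; its first-order condition is 52 − q₁ − (1/2)E[q₂] − 11 = 0.
Substituting E[q₂] and solving: E[c₂] = 5.05, so q₁ = (52 − 2·11 + 5.05)/(3/2) = 23.3667.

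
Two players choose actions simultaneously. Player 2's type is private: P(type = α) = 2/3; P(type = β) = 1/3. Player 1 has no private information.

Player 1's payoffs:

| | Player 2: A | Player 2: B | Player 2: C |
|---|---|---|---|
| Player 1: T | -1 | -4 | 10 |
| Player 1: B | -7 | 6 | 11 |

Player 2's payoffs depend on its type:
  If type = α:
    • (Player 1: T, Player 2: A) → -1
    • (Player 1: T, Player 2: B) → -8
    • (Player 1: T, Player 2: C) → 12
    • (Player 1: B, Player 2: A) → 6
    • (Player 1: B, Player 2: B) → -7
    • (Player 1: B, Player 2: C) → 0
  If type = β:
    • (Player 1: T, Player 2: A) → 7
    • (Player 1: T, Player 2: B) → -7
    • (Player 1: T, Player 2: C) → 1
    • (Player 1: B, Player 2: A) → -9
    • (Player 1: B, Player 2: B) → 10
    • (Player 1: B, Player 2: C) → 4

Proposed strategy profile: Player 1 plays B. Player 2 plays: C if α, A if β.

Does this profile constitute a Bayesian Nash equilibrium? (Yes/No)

Player 1 plays B: E[B] = 2/3·(11) + 1/3·(-7) = 5; E[T] = 19/3. Not best-responding. ✗
Player 2 (type α), facing B: A gives 6, B gives -7, C gives 0. Proposed C is not best — profitable deviation exists. ✗
Player 2 (type β), facing B: A gives -9, B gives 10, C gives 4. Proposed A is not best — profitable deviation exists. ✗

No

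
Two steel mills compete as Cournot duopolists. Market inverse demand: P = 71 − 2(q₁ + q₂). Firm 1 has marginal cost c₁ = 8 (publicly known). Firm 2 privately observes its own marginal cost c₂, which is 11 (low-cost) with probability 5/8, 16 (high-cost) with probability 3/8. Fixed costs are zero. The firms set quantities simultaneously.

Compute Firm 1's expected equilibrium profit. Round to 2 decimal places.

Type-c best response for Firm 2: q₂(c) = (71 − c)/4 − q₁/2.
Firm 1 maximizes expected profit; its first-order condition is 71 − 4q₁ − 2E[q₂] − 8 = 0.
Substituting E[q₂] and solving: E[c₂] = 12.875, so q₁ = (71 − 2·8 + 12.875)/6 = 11.3125.
E[P] = 71 − 2·(q₁ + E[q₂]) = 30.625; Firm 1's expected profit = (E[P] − 8)·q₁ = (30.625 − 8)·11.3125 = 255.945.

255.95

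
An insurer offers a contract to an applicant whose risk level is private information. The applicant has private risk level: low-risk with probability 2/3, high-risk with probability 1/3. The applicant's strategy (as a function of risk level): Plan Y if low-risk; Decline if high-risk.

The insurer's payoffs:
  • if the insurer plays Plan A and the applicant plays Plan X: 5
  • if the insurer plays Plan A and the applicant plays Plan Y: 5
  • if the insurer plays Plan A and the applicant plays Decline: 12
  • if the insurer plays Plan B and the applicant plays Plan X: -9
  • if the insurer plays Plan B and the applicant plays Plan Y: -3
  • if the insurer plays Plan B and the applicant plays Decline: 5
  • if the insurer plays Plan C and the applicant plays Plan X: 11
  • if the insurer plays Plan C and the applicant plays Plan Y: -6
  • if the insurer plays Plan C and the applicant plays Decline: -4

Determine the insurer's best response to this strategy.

Compute the insurer's expected payoff for each action, taking the expectation over the applicant's type.
E[Plan A] = 2/3·(5) + 1/3·(12) = 22/3
E[Plan B] = 2/3·(-3) + 1/3·(5) = -1/3
E[Plan C] = 2/3·(-6) + 1/3·(-4) = -16/3
Best response: Plan A (22/3 is the largest).

Plan A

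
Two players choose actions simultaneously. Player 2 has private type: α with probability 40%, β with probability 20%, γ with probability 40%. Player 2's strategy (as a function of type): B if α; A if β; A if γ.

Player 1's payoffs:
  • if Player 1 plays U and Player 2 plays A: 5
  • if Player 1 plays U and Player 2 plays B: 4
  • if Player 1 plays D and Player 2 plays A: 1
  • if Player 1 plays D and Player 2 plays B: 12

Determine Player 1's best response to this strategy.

D

E[U] = 0.4·(4) + 0.2·(5) + 0.4·(5) = 4.6
E[D] = 0.4·(12) + 0.2·(1) + 0.4·(1) = 5.4
Best response: D (5.4 is the largest).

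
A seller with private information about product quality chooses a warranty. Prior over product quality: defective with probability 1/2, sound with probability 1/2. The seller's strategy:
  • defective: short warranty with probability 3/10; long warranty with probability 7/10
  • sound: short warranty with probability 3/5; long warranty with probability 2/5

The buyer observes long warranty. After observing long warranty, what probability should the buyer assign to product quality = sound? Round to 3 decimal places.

0.364

P(long warranty) = (1/2)·(7/10) + (1/2)·(2/5) = 11/20
P(sound | long warranty) = ((1/2)·(2/5)) / (11/20) = (1/5) / (11/20) = 4/11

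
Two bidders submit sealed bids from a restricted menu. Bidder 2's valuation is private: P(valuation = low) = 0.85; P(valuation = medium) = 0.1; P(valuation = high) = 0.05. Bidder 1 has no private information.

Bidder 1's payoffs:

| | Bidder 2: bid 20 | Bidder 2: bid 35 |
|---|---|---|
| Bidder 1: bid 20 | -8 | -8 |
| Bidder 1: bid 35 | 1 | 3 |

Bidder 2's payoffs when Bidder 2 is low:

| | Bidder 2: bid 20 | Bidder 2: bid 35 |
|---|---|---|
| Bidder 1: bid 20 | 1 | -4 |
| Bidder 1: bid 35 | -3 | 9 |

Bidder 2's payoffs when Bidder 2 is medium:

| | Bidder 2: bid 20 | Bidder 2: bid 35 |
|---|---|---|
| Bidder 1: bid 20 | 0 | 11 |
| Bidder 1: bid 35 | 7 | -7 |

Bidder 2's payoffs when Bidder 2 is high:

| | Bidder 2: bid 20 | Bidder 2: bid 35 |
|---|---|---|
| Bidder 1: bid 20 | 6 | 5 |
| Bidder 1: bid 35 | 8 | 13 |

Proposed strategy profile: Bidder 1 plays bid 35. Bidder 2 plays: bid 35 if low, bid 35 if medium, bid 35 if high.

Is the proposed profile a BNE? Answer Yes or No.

No

Bidder 1 plays bid 35: E[bid 35] = 0.85·(3) + 0.1·(3) + 0.05·(3) = 3; E[bid 20] = -8. Best-responding. ✓
Bidder 2 (valuation low), facing bid 35: bid 20 gives -3, bid 35 gives 9. Proposed bid 35 is best. ✓
Bidder 2 (valuation medium), facing bid 35: bid 20 gives 7, bid 35 gives -7. Proposed bid 35 is not best — profitable deviation exists. ✗
Bidder 2 (valuation high), facing bid 35: bid 20 gives 8, bid 35 gives 13. Proposed bid 35 is best. ✓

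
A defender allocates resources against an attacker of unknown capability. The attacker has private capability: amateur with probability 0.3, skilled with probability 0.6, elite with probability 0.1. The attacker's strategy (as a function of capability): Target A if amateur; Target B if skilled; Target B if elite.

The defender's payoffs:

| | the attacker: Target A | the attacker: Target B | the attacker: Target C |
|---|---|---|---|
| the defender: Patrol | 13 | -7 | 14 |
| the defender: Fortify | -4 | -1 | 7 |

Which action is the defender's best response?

E[Patrol] = 0.3·(13) + 0.6·(-7) + 0.1·(-7) = -1
E[Fortify] = 0.3·(-4) + 0.6·(-1) + 0.1·(-1) = -1.9
Best response: Patrol (-1 is the largest).

Patrol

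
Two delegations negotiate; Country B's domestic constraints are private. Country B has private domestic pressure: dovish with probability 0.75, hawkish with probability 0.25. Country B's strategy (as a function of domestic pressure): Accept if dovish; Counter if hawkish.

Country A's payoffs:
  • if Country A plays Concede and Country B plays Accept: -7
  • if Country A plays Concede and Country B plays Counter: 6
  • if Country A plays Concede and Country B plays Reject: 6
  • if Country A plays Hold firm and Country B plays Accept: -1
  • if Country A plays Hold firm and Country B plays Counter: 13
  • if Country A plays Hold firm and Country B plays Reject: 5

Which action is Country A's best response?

Hold firm

E[Concede] = 0.75·(-7) + 0.25·(6) = -3.75
E[Hold firm] = 0.75·(-1) + 0.25·(13) = 2.5
Best response: Hold firm (2.5 is the largest).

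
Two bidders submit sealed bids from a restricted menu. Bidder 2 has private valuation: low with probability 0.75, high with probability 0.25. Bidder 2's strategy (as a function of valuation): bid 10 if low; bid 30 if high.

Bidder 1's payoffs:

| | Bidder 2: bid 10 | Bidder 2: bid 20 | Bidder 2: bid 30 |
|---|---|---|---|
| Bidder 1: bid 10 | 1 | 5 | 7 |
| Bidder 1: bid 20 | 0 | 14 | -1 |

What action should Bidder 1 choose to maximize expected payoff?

bid 10

E[bid 10] = 0.75·(1) + 0.25·(7) = 2.5
E[bid 20] = 0.75·(0) + 0.25·(-1) = -0.25
Best response: bid 10 (2.5 is the largest).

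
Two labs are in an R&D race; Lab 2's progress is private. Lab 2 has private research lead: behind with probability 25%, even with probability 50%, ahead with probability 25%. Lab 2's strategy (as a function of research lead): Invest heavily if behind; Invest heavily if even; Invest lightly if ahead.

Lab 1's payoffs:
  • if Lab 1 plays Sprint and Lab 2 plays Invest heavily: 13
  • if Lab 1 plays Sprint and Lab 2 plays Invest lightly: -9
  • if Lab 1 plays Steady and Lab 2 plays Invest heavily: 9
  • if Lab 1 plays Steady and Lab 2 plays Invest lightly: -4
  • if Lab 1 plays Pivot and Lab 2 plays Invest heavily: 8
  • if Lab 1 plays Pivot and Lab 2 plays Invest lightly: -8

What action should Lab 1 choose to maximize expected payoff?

Compute Lab 1's expected payoff for each action, taking the expectation over Lab 2's type.
E[Sprint] = 0.25·(13) + 0.5·(13) + 0.25·(-9) = 7.5
E[Steady] = 0.25·(9) + 0.5·(9) + 0.25·(-4) = 5.75
E[Pivot] = 0.25·(8) + 0.5·(8) + 0.25·(-8) = 4
Best response: Sprint (7.5 is the largest).

Sprint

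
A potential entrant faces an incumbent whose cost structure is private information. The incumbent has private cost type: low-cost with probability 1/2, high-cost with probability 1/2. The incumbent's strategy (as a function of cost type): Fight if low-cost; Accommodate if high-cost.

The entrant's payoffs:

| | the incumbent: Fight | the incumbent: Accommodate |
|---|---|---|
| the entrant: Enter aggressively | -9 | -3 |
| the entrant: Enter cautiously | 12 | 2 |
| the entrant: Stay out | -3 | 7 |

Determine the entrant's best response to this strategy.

Compute the entrant's expected payoff for each action, taking the expectation over the incumbent's type.
E[Enter aggressively] = 1/2·(-9) + 1/2·(-3) = -6
E[Enter cautiously] = 1/2·(12) + 1/2·(2) = 7
E[Stay out] = 1/2·(-3) + 1/2·(7) = 2
Best response: Enter cautiously (7 is the largest).

Enter cautiously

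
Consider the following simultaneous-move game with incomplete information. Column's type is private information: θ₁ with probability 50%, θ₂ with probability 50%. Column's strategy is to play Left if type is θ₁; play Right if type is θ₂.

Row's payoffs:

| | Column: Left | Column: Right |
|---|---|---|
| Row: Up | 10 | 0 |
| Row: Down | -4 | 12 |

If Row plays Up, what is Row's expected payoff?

Take the expectation over Column's type, weighting each type's action by its prior probability.
E[Up] = 0.5·10 + 0.5·0 = 5 + 0 = 5

5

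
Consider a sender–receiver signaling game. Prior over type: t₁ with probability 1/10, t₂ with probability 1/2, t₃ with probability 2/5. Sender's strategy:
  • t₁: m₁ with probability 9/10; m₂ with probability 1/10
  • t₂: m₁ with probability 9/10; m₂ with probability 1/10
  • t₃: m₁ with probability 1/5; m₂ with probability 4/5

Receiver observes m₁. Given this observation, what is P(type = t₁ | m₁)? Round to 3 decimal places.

0.145

P(m₁) = (1/10)·(9/10) + (1/2)·(9/10) + (2/5)·(1/5) = 31/50
P(t₁ | m₁) = ((1/10)·(9/10)) / (31/50) = (9/100) / (31/50) = 9/62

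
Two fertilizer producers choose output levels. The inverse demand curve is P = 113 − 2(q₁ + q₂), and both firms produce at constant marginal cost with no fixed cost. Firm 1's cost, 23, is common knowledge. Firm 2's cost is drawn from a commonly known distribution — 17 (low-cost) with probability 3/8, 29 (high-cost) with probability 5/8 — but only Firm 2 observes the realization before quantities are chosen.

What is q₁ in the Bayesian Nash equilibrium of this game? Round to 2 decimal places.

15.25

Firm 2 with cost c maximizes (113 − 2(q₁+q₂) − c)·q₂, giving q₂(c) = (113 − c − 2q₁)/4.
E[c₂] = 3/8·17 + 5/8·29 = 24.5
Firm 1's FOC against E[q₂] yields q₁ = (113 − 2·23 + E[c₂])/6 = (113 − 46 + 24.5)/6 = 15.25.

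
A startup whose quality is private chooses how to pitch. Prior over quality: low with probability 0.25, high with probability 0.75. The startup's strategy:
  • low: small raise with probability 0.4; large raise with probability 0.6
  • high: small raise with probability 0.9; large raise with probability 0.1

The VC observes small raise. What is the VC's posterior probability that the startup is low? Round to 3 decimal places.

0.129

P(small raise) = 0.25·0.4 + 0.75·0.9 = 0.775
P(low | small raise) = (0.25·0.4) / 0.775 = 0.1 / 0.775 = 0.129032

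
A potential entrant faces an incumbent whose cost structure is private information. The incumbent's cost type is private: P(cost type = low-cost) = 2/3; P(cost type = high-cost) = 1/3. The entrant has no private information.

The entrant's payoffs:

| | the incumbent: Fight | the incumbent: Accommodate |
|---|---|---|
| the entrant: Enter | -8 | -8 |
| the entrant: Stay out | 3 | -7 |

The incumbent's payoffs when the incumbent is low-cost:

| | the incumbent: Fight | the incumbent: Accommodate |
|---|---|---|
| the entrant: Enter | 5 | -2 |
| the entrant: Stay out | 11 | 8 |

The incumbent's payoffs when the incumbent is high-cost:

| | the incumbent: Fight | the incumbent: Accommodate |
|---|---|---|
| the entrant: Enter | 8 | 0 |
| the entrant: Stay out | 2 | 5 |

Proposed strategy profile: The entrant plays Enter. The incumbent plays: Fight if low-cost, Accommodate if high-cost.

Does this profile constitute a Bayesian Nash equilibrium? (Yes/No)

No

The entrant plays Enter: E[Enter] = 2/3·(-8) + 1/3·(-8) = -8; E[Stay out] = -1/3. Not best-responding. ✗
The incumbent (cost type low-cost), facing Enter: Fight gives 5, Accommodate gives -2. Proposed Fight is best. ✓
The incumbent (cost type high-cost), facing Enter: Fight gives 8, Accommodate gives 0. Proposed Accommodate is not best — profitable deviation exists. ✗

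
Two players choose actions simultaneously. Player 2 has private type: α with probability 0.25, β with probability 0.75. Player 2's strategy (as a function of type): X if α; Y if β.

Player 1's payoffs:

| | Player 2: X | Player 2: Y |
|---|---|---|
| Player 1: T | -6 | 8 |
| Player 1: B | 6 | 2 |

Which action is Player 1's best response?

E[T] = 0.25·(-6) + 0.75·(8) = 4.5
E[B] = 0.25·(6) + 0.75·(2) = 3
Best response: T (4.5 is the largest).

T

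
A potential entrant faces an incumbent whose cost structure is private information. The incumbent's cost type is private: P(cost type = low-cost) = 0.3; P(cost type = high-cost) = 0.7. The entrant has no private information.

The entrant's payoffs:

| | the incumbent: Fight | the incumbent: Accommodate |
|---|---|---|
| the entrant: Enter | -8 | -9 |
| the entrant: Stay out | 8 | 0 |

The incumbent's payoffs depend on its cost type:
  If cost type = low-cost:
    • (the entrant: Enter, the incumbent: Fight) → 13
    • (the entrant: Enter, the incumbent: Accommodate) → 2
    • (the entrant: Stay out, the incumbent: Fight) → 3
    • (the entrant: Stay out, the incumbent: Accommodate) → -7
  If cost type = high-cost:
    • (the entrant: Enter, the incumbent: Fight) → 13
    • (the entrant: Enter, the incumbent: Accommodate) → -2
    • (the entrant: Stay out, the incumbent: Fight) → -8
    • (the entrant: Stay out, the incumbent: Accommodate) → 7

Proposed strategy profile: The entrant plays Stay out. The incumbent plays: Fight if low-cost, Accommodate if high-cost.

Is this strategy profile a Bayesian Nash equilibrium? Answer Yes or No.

A profile is a BNE iff every type of every player is best-responding given beliefs about the other side.
The entrant plays Stay out: E[Stay out] = 0.3·(8) + 0.7·(0) = 2.4; E[Enter] = -8.7. Best-responding. ✓
The incumbent (cost type low-cost), facing Stay out: Fight gives 3, Accommodate gives -7. Proposed Fight is best. ✓
The incumbent (cost type high-cost), facing Stay out: Fight gives -8, Accommodate gives 7. Proposed Accommodate is best. ✓

Yes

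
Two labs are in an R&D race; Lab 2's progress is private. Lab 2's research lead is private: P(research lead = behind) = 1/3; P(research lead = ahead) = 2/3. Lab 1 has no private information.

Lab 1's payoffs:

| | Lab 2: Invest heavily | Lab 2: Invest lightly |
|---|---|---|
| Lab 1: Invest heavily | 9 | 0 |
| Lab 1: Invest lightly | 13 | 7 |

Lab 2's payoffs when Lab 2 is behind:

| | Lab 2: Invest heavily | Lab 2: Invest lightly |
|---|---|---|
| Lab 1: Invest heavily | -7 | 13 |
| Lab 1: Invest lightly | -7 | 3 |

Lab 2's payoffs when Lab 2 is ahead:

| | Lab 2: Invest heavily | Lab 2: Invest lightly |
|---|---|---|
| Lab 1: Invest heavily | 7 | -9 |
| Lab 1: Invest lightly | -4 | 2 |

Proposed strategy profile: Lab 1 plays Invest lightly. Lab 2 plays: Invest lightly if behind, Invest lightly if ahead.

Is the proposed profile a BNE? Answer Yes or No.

Lab 1 plays Invest lightly: E[Invest lightly] = 1/3·(7) + 2/3·(7) = 7; E[Invest heavily] = 0. Best-responding. ✓
Lab 2 (research lead behind), facing Invest lightly: Invest heavily gives -7, Invest lightly gives 3. Proposed Invest lightly is best. ✓
Lab 2 (research lead ahead), facing Invest lightly: Invest heavily gives -4, Invest lightly gives 2. Proposed Invest lightly is best. ✓

Yes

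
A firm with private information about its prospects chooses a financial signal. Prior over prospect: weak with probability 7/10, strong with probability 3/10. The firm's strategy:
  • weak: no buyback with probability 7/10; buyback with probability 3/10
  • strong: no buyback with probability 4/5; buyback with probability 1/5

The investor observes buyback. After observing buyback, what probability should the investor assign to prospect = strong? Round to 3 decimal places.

P(buyback) = (7/10)·(3/10) + (3/10)·(1/5) = 27/100
P(strong | buyback) = ((3/10)·(1/5)) / (27/100) = (3/50) / (27/100) = 2/9

0.222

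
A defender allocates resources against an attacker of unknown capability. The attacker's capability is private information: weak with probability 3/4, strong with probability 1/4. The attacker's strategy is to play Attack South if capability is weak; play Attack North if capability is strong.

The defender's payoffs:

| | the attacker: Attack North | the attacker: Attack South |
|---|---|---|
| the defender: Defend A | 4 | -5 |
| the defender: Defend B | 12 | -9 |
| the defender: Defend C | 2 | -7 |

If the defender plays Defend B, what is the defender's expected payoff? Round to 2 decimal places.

Take the expectation over the attacker's capability, weighting each type's action by its prior probability.
E[Defend B] = 3/4·(-9) + 1/4·12 = (-27/4) + 3 = -15/4

-3.75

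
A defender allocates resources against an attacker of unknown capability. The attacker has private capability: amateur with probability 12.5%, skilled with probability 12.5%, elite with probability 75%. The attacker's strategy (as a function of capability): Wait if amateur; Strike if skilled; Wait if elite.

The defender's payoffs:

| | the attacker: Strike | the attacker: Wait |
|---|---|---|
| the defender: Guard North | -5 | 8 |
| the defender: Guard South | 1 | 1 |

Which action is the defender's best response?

Guard North

Compute the defender's expected payoff for each action, taking the expectation over the attacker's type.
E[Guard North] = 0.125·(8) + 0.125·(-5) + 0.75·(8) = 6.375
E[Guard South] = 0.125·(1) + 0.125·(1) + 0.75·(1) = 1
Best response: Guard North (6.375 is the largest).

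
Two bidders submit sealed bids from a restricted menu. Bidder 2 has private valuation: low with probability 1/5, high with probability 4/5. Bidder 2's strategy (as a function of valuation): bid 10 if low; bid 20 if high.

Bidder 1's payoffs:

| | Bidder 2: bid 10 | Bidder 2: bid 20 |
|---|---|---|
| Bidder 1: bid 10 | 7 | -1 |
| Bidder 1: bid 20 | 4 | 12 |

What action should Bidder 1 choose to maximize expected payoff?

E[bid 10] = 1/5·(7) + 4/5·(-1) = 3/5
E[bid 20] = 1/5·(4) + 4/5·(12) = 52/5
Best response: bid 20 (52/5 is the largest).

bid 20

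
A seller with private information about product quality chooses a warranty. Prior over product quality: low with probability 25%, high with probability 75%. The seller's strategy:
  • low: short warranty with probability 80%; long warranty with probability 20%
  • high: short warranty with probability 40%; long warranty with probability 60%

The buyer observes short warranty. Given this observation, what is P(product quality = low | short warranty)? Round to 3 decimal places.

Apply Bayes' rule using the sender's strategy as the likelihood.
P(short warranty) = 0.25·0.8 + 0.75·0.4 = 0.5
P(low | short warranty) = (0.25·0.8) / 0.5 = 0.2 / 0.5 = 0.4

0.400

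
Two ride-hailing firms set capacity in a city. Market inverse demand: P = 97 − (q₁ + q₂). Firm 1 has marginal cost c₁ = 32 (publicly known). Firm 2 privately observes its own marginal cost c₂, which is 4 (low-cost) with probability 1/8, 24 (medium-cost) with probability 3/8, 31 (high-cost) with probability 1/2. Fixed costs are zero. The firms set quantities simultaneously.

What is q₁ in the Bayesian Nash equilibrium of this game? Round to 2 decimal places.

19.33

Type-c best response for Firm 2: q₂(c) = (97 − c)/2 − q₁/2.
Firm 1 maximizes expected profit; its first-order condition is 97 − 2q₁ − E[q₂] − 32 = 0.
Substituting E[q₂] and solving: E[c₂] = 25, so q₁ = (97 − 2·32 + 25)/3 = 19.3333.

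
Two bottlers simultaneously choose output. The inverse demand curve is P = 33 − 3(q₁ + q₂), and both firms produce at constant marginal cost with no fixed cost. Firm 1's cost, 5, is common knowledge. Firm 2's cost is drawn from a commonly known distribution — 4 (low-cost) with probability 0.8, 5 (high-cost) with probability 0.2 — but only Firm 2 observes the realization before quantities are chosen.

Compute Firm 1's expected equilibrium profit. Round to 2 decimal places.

27.40

Type-c best response for Firm 2: q₂(c) = (33 − c)/6 − q₁/2.
Firm 1 maximizes expected profit; its first-order condition is 33 − 6q₁ − 3E[q₂] − 5 = 0.
Substituting E[q₂] and solving: E[c₂] = 4.2, so q₁ = (33 − 2·5 + 4.2)/9 = 3.02222.
E[P] = 33 − 3·(q₁ + E[q₂]) = 14.0667; Firm 1's expected profit = (E[P] − 5)·q₁ = (14.0667 − 5)·3.02222 = 27.4015.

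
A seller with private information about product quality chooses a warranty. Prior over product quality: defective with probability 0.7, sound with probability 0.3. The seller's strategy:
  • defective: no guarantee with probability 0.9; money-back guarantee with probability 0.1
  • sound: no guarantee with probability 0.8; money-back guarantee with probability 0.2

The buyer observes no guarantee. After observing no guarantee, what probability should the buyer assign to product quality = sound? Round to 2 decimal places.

0.28

Apply Bayes' rule using the sender's strategy as the likelihood.
P(no guarantee) = 0.7·0.9 + 0.3·0.8 = 0.87
P(sound | no guarantee) = (0.3·0.8) / 0.87 = 0.24 / 0.87 = 0.275862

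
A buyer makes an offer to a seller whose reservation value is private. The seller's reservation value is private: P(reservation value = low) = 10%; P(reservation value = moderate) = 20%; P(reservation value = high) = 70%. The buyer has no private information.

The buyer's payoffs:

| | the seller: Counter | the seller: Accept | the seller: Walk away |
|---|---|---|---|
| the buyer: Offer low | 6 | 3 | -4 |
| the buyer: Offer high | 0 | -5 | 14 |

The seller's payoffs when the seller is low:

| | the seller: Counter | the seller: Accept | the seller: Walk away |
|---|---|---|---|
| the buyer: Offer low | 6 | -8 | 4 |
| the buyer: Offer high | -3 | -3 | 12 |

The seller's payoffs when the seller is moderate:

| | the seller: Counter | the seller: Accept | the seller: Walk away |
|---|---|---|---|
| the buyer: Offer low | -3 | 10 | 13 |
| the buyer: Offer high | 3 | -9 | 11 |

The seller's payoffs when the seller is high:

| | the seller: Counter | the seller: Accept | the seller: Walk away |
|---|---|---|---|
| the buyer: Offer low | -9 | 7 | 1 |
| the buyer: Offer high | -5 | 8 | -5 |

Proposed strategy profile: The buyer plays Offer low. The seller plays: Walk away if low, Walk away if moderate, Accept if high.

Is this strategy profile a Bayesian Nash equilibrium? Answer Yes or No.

No

The buyer plays Offer low: E[Offer low] = 0.1·(-4) + 0.2·(-4) + 0.7·(3) = 0.9; E[Offer high] = 0.7. Best-responding. ✓
The seller (reservation value low), facing Offer low: Counter gives 6, Accept gives -8, Walk away gives 4. Proposed Walk away is not best — profitable deviation exists. ✗
The seller (reservation value moderate), facing Offer low: Counter gives -3, Accept gives 10, Walk away gives 13. Proposed Walk away is best. ✓
The seller (reservation value high), facing Offer low: Counter gives -9, Accept gives 7, Walk away gives 1. Proposed Accept is best. ✓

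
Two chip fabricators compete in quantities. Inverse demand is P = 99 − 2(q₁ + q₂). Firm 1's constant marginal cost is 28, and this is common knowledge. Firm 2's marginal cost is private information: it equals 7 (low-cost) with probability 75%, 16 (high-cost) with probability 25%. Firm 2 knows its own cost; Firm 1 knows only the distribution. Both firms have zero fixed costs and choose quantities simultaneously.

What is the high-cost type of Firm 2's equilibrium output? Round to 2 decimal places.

Firm 2 with cost c maximizes (99 − 2(q₁+q₂) − c)·q₂, giving q₂(c) = (99 − c − 2q₁)/4.
E[c₂] = 0.75·7 + 0.25·16 = 9.25
Firm 1's FOC against E[q₂] yields q₁ = (99 − 2·28 + E[c₂])/6 = (99 − 56 + 9.25)/6 = 8.70833.
q₂(high-cost) = (99 − 16 − 2·8.70833)/4 = 16.3958.

16.40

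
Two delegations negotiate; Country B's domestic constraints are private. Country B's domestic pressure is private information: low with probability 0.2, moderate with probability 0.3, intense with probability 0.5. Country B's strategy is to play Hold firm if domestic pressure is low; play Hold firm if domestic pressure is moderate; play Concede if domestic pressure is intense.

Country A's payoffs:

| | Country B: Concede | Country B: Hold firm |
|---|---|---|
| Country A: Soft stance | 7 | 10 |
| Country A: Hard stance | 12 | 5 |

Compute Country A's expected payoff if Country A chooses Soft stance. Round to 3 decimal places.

E[Soft stance] = 0.2·10 + 0.3·10 + 0.5·7 = 2 + 3 + 3.5 = 8.5

8.500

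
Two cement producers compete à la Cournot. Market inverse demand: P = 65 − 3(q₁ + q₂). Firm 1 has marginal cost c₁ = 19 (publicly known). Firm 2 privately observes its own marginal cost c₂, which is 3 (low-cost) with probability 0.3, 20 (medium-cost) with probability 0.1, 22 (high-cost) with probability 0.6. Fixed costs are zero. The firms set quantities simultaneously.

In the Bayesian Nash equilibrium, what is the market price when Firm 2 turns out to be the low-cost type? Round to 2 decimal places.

Type-c best response for Firm 2: q₂(c) = (65 − c)/6 − q₁/2.
Firm 1 maximizes expected profit; its first-order condition is 65 − 6q₁ − 3E[q₂] − 19 = 0.
Substituting E[q₂] and solving: E[c₂] = 16.1, so q₁ = (65 − 2·19 + 16.1)/9 = 4.78889.
q₂(low-cost) = 7.93889, so P = 65 − 3·(4.78889 + 7.93889) = 26.8167.

26.82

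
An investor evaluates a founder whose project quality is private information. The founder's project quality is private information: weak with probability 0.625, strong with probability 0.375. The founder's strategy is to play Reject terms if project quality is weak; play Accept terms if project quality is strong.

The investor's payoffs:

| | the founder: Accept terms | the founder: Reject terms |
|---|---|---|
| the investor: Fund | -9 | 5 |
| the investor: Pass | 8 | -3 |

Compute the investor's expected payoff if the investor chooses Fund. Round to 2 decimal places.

E[Fund] = 0.625·5 + 0.375·(-9) = 3.125 + (-3.375) = -0.25

-0.25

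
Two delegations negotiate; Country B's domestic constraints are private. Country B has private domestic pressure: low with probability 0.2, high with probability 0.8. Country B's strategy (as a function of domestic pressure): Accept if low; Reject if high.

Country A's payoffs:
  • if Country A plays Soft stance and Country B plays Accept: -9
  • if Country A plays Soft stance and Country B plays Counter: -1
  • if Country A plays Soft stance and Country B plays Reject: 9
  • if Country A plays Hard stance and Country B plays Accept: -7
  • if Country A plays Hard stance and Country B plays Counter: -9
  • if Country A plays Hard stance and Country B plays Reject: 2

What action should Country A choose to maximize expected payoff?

Compute Country A's expected payoff for each action, taking the expectation over Country B's type.
E[Soft stance] = 0.2·(-9) + 0.8·(9) = 5.4
E[Hard stance] = 0.2·(-7) + 0.8·(2) = 0.2
Best response: Soft stance (5.4 is the largest).

Soft stance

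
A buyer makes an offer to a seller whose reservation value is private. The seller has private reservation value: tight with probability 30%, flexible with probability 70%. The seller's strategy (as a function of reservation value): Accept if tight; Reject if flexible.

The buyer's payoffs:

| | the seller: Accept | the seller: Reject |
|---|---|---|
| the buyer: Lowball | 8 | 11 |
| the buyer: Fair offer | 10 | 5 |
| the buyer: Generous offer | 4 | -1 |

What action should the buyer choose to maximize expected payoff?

E[Lowball] = 0.3·(8) + 0.7·(11) = 10.1
E[Fair offer] = 0.3·(10) + 0.7·(5) = 6.5
E[Generous offer] = 0.3·(4) + 0.7·(-1) = 0.5
Best response: Lowball (10.1 is the largest).

Lowball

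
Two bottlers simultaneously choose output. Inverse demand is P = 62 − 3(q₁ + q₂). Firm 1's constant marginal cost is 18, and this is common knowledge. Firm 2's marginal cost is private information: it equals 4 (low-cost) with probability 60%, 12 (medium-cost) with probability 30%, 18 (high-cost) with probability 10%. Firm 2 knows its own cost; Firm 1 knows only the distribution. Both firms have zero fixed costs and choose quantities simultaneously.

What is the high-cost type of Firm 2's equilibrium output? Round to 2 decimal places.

Type-c best response for Firm 2: q₂(c) = (62 − c)/6 − q₁/2.
Firm 1 maximizes expected profit; its first-order condition is 62 − 6q₁ − 3E[q₂] − 18 = 0.
Substituting E[q₂] and solving: E[c₂] = 7.8, so q₁ = (62 − 2·18 + 7.8)/9 = 3.75556.
q₂(high-cost) = (62 − 18 − 3·3.75556)/6 = 5.45556.

5.46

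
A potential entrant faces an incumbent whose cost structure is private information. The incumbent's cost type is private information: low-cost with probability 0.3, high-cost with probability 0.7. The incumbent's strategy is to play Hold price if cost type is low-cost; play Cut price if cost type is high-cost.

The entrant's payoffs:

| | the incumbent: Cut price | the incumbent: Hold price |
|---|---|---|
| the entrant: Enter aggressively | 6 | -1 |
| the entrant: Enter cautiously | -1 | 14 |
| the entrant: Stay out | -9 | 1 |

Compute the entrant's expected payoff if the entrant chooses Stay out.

-6

E[Stay out] = 0.3·1 + 0.7·(-9) = 0.3 + (-6.3) = -6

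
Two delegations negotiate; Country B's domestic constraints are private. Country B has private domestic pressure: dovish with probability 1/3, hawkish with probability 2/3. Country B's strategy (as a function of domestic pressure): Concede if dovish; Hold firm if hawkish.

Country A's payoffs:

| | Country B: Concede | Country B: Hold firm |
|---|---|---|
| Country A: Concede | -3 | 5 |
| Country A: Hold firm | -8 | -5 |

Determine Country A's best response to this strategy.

E[Concede] = 1/3·(-3) + 2/3·(5) = 7/3
E[Hold firm] = 1/3·(-8) + 2/3·(-5) = -6
Best response: Concede (7/3 is the largest).

Concede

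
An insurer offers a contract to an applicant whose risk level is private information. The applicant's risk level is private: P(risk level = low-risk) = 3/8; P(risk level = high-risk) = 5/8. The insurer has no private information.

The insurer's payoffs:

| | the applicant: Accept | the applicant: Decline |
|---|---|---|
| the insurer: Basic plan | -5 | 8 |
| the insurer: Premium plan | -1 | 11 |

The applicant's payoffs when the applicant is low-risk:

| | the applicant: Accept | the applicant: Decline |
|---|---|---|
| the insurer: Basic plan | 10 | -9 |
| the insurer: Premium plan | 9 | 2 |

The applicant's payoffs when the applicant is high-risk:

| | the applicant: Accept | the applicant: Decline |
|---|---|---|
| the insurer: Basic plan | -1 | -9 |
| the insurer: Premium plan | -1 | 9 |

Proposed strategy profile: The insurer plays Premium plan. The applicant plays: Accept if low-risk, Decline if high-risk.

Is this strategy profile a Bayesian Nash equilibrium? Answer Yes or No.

The insurer plays Premium plan: E[Premium plan] = 3/8·(-1) + 5/8·(11) = 13/2; E[Basic plan] = 25/8. Best-responding. ✓
The applicant (risk level low-risk), facing Premium plan: Accept gives 9, Decline gives 2. Proposed Accept is best. ✓
The applicant (risk level high-risk), facing Premium plan: Accept gives -1, Decline gives 9. Proposed Decline is best. ✓

Yes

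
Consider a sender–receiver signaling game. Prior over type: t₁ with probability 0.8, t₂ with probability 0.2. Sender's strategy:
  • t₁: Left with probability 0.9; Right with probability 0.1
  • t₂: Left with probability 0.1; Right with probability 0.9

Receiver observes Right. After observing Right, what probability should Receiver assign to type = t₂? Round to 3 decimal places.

0.692

Apply Bayes' rule using the sender's strategy as the likelihood.
P(Right) = 0.8·0.1 + 0.2·0.9 = 0.26
P(t₂ | Right) = (0.2·0.9) / 0.26 = 0.18 / 0.26 = 0.692308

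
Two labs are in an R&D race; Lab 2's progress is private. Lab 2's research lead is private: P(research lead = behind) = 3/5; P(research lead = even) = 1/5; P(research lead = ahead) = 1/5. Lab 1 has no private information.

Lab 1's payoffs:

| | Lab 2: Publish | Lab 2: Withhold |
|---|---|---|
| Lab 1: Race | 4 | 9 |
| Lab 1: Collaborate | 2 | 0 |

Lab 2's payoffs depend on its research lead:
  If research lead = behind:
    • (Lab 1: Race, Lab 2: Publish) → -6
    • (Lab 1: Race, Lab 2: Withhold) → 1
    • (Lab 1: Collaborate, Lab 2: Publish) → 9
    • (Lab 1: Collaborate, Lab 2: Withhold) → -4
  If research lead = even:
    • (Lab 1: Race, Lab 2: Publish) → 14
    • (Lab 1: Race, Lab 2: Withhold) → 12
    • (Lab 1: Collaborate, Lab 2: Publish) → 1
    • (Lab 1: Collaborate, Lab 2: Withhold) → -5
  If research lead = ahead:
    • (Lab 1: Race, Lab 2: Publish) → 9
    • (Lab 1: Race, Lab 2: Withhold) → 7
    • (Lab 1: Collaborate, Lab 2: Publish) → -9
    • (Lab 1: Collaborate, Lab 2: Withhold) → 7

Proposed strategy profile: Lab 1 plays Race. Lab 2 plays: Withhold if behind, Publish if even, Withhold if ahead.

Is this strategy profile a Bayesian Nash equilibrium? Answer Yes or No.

Lab 1 plays Race: E[Race] = 3/5·(9) + 1/5·(4) + 1/5·(9) = 8; E[Collaborate] = 2/5. Best-responding. ✓
Lab 2 (research lead behind), facing Race: Publish gives -6, Withhold gives 1. Proposed Withhold is best. ✓
Lab 2 (research lead even), facing Race: Publish gives 14, Withhold gives 12. Proposed Publish is best. ✓
Lab 2 (research lead ahead), facing Race: Publish gives 9, Withhold gives 7. Proposed Withhold is not best — profitable deviation exists. ✗

No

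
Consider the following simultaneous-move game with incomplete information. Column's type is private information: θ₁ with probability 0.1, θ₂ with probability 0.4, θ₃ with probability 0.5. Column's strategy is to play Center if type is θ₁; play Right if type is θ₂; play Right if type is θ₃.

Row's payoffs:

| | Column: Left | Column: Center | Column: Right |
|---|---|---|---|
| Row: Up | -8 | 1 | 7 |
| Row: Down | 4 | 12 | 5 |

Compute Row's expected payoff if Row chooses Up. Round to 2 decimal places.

6.40

E[Up] = 0.1·1 + 0.4·7 + 0.5·7 = 0.1 + 2.8 + 3.5 = 6.4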